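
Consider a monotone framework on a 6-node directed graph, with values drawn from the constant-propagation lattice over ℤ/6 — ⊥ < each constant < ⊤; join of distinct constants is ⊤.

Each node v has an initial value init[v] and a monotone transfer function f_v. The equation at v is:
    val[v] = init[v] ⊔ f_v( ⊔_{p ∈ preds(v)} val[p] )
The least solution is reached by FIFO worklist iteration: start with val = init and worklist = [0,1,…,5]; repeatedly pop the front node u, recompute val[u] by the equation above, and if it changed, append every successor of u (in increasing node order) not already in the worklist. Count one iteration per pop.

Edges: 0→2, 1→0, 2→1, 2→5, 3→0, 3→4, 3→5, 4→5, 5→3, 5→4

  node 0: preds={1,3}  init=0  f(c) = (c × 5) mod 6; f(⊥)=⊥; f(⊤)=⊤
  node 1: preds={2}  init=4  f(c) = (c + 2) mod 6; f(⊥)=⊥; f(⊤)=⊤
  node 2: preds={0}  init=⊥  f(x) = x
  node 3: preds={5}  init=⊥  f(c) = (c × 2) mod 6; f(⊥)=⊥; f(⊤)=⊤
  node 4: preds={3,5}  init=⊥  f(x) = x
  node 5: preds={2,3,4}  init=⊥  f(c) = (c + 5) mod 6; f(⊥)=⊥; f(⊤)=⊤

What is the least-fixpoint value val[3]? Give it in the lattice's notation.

⊤

Worklist (11 pops):
  #1 pop 0: in=4 → ⊤ (was 0); enqueue []
  #2 pop 1: in=⊥ → 4 (no change)
  #3 pop 2: in=⊤ → ⊤ (was ⊥); enqueue [1]
  #4 pop 3: in=⊥ → ⊥ (no change)
  #5 pop 4: in=⊥ → ⊥ (no change)
  #6 pop 5: in=⊤ → ⊤ (was ⊥); enqueue [3,4]
  #7 pop 1: in=⊤ → ⊤ (was 4); enqueue [0]
  #8 pop 3: in=⊤ → ⊤ (was ⊥); enqueue [5]
  #9 pop 4: in=⊤ → ⊤ (was ⊥); enqueue []
  #10 pop 0: in=⊤ → ⊤ (no change)
  #11 pop 5: in=⊤ → ⊤ (no change)

Fixpoint:
  val[0] = ⊤
  val[1] = ⊤
  val[2] = ⊤
  val[3] = ⊤
  val[4] = ⊤
  val[5] = ⊤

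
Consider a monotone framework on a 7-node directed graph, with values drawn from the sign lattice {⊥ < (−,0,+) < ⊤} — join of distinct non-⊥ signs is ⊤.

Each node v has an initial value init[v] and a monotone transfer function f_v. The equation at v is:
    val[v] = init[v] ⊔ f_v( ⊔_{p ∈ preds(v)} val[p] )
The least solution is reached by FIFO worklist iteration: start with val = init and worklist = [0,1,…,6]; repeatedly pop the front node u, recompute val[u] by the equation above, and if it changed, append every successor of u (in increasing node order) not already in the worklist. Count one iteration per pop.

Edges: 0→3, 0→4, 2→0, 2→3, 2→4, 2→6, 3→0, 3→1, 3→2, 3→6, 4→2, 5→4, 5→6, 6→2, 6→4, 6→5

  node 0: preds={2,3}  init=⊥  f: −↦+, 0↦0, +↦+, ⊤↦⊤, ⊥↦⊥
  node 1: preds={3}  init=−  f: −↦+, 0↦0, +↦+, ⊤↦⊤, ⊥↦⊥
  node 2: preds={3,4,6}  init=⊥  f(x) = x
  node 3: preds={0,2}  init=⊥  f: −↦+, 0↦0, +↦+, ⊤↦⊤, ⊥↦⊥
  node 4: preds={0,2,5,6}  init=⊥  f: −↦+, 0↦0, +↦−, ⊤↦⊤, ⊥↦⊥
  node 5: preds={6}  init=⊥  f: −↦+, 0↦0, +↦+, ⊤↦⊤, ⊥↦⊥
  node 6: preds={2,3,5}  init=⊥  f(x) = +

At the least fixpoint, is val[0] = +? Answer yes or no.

Iteration log — 23 steps:
  step 1. node 0  ⊔preds=⊥  new=⊥  stable
  step 2. node 1  ⊔preds=⊥  new=−  stable
  step 3. node 2  ⊔preds=⊥  new=⊥  stable
  step 4. node 3  ⊔preds=⊥  new=⊥  stable
  step 5. node 4  ⊔preds=⊥  new=⊥  stable
  step 6. node 5  ⊔preds=⊥  new=⊥  stable
  step 7. node 6  ⊔preds=⊥  new=+  old=⊥  +wl: 2,4,5
  step 8. node 2  ⊔preds=+  new=+  old=⊥  +wl: 0,3,6
  step 9. node 4  ⊔preds=+  new=−  old=⊥  +wl: 2
  step 10. node 5  ⊔preds=+  new=+  old=⊥  +wl: 4
  step 11. node 0  ⊔preds=+  new=+  old=⊥  +wl: 
  step 12. node 3  ⊔preds=+  new=+  old=⊥  +wl: 0,1
  step 13. node 6  ⊔preds=+  new=+  stable
  step 14. node 2  ⊔preds=⊤  new=⊤  old=+  +wl: 3,6
  step 15. node 4  ⊔preds=⊤  new=⊤  old=−  +wl: 2
  step 16. node 0  ⊔preds=⊤  new=⊤  old=+  +wl: 4
  step 17. node 1  ⊔preds=+  new=⊤  old=−  +wl: 
  step 18. node 3  ⊔preds=⊤  new=⊤  old=+  +wl: 0,1
  step 19. node 6  ⊔preds=⊤  new=+  stable
  step 20. node 2  ⊔preds=⊤  new=⊤  stable
  step 21. node 4  ⊔preds=⊤  new=⊤  stable
  step 22. node 0  ⊔preds=⊤  new=⊤  stable
  step 23. node 1  ⊔preds=⊤  new=⊤  stable

Least fixpoint reached:
  node 0: ⊤
  node 1: ⊤
  node 2: ⊤
  node 3: ⊤
  node 4: ⊤
  node 5: +
  node 6: +

no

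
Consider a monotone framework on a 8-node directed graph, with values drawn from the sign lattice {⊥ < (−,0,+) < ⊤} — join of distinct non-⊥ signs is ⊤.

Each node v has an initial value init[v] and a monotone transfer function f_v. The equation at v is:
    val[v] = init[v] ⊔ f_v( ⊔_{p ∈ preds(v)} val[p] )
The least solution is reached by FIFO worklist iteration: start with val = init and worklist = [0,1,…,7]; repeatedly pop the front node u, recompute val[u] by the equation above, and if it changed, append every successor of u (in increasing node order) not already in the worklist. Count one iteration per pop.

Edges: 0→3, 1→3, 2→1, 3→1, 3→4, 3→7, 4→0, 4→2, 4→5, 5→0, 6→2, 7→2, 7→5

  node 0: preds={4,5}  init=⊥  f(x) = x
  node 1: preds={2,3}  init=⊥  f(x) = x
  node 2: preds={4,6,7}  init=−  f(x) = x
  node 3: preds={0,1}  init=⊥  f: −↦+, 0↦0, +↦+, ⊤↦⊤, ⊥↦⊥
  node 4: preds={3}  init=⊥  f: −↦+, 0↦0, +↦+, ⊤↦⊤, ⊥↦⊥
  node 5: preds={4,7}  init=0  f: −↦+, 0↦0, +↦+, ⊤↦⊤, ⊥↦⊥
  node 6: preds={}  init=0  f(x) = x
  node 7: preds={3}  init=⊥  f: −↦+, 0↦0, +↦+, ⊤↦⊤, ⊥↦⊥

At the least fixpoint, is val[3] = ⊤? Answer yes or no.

Worklist (13 pops):
  #1 pop 0: in=0 → 0 (was ⊥); enqueue []
  #2 pop 1: in=− → − (was ⊥); enqueue []
  #3 pop 2: in=0 → ⊤ (was −); enqueue [1]
  #4 pop 3: in=⊤ → ⊤ (was ⊥); enqueue []
  #5 pop 4: in=⊤ → ⊤ (was ⊥); enqueue [0,2]
  #6 pop 5: in=⊤ → ⊤ (was 0); enqueue []
  #7 pop 6: in=⊥ → 0 (no change)
  #8 pop 7: in=⊤ → ⊤ (was ⊥); enqueue [5]
  #9 pop 1: in=⊤ → ⊤ (was −); enqueue [3]
  #10 pop 0: in=⊤ → ⊤ (was 0); enqueue []
  #11 pop 2: in=⊤ → ⊤ (no change)
  #12 pop 5: in=⊤ → ⊤ (no change)
  #13 pop 3: in=⊤ → ⊤ (no change)

Fixpoint:
  val[0] = ⊤
  val[1] = ⊤
  val[2] = ⊤
  val[3] = ⊤
  val[4] = ⊤
  val[5] = ⊤
  val[6] = 0
  val[7] = ⊤

yes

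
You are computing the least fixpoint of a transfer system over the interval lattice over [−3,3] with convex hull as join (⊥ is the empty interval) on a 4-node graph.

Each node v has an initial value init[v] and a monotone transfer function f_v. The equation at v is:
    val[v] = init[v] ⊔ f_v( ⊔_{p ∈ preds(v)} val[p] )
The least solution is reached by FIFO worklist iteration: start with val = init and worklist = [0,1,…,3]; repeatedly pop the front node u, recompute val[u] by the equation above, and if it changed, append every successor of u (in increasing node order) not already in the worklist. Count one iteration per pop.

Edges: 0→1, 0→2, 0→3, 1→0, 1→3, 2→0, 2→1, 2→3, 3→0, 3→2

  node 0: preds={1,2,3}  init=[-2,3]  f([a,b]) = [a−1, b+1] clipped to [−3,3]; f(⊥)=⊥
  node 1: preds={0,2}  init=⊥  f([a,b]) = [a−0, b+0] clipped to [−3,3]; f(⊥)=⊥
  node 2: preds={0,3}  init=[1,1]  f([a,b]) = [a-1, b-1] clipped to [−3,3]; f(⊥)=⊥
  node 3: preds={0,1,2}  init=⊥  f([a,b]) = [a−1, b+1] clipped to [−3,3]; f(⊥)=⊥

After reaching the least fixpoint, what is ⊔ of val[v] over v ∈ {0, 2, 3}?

[-3,3]

Trace (9 dequeues):
  [1] u=0 | in [1,1] | out [-2,3] | ==
  [2] u=1 | in [-2,3] | out [-2,3] | prev ⊥ | push {0}
  [3] u=2 | in [-2,3] | out [-3,2] | prev [1,1] | push {1}
  [4] u=3 | in [-3,3] | out [-3,3] | prev ⊥ | push {2}
  [5] u=0 | in [-3,3] | out [-3,3] | prev [-2,3] | push {3}
  [6] u=1 | in [-3,3] | out [-3,3] | prev [-2,3] | push {0}
  [7] u=2 | in [-3,3] | out [-3,2] | ==
  [8] u=3 | in [-3,3] | out [-3,3] | ==
  [9] u=0 | in [-3,3] | out [-3,3] | ==

Converged values:
  [0] [-3,3]
  [1] [-3,3]
  [2] [-3,2]
  [3] [-3,3]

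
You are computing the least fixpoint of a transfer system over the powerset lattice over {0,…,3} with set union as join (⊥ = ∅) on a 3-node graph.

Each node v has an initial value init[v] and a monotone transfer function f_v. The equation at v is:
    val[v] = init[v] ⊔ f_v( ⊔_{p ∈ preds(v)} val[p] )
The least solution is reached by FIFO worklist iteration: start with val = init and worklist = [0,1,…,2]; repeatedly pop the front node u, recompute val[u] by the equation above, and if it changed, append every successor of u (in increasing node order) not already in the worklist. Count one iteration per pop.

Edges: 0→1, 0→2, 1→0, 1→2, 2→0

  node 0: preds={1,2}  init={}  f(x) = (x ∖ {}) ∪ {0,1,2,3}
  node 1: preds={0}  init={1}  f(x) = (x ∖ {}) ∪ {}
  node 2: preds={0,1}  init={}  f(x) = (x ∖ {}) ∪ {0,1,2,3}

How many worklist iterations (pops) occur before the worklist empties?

Trace (4 dequeues):
  [1] u=0 | in {1} | out {0,1,2,3} | prev {} | push {}
  [2] u=1 | in {0,1,2,3} | out {0,1,2,3} | prev {1} | push {0}
  [3] u=2 | in {0,1,2,3} | out {0,1,2,3} | prev {} | push {}
  [4] u=0 | in {0,1,2,3} | out {0,1,2,3} | ==

Converged values:
  [0] {0,1,2,3}
  [1] {0,1,2,3}
  [2] {0,1,2,3}

4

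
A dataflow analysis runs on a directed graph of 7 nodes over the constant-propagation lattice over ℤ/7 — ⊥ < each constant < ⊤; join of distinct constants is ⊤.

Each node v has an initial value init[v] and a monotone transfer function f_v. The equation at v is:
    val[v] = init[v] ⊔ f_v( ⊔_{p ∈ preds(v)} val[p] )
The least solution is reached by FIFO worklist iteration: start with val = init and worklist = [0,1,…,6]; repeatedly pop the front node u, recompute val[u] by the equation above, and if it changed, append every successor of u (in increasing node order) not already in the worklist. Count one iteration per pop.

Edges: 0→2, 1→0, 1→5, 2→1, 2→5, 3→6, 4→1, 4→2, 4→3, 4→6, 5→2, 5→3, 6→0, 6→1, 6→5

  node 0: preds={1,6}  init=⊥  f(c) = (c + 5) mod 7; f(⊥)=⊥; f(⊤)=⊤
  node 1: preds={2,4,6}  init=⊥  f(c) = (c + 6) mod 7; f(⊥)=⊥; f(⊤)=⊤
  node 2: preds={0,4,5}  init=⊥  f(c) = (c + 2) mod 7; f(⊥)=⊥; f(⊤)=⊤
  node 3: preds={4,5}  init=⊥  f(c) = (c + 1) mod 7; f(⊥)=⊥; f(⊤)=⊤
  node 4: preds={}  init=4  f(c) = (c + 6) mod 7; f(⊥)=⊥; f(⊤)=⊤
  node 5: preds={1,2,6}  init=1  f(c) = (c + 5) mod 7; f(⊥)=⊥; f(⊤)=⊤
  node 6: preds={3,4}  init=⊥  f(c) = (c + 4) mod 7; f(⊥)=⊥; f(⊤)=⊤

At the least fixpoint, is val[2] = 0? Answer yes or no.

no

Worklist (13 pops):
  #1 pop 0: in=⊥ → ⊥ (no change)
  #2 pop 1: in=4 → 3 (was ⊥); enqueue [0]
  #3 pop 2: in=⊤ → ⊤ (was ⊥); enqueue [1]
  #4 pop 3: in=⊤ → ⊤ (was ⊥); enqueue []
  #5 pop 4: in=⊥ → 4 (no change)
  #6 pop 5: in=⊤ → ⊤ (was 1); enqueue [2,3]
  #7 pop 6: in=⊤ → ⊤ (was ⊥); enqueue [5]
  #8 pop 0: in=⊤ → ⊤ (was ⊥); enqueue []
  #9 pop 1: in=⊤ → ⊤ (was 3); enqueue [0]
  #10 pop 2: in=⊤ → ⊤ (no change)
  #11 pop 3: in=⊤ → ⊤ (no change)
  #12 pop 5: in=⊤ → ⊤ (no change)
  #13 pop 0: in=⊤ → ⊤ (no change)

Fixpoint:
  val[0] = ⊤
  val[1] = ⊤
  val[2] = ⊤
  val[3] = ⊤
  val[4] = 4
  val[5] = ⊤
  val[6] = ⊤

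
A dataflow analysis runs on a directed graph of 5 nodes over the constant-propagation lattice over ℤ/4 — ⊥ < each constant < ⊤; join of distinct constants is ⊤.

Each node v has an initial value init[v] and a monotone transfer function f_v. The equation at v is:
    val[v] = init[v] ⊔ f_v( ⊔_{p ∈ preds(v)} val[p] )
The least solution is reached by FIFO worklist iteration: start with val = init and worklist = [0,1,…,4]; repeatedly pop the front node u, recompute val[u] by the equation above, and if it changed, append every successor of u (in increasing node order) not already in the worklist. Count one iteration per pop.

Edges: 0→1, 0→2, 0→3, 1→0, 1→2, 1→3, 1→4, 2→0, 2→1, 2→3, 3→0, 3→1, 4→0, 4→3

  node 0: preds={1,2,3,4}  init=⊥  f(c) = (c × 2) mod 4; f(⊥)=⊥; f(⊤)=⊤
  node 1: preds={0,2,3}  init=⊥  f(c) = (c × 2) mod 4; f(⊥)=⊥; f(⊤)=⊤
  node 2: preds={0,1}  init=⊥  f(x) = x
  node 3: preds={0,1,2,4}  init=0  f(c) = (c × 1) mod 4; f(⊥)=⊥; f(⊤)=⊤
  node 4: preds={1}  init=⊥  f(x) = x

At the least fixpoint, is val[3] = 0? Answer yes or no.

yes

Trace (8 dequeues):
  [1] u=0 | in 0 | out 0 | prev ⊥ | push {}
  [2] u=1 | in 0 | out 0 | prev ⊥ | push {0}
  [3] u=2 | in 0 | out 0 | prev ⊥ | push {1}
  [4] u=3 | in 0 | out 0 | ==
  [5] u=4 | in 0 | out 0 | prev ⊥ | push {3}
  [6] u=0 | in 0 | out 0 | ==
  [7] u=1 | in 0 | out 0 | ==
  [8] u=3 | in 0 | out 0 | ==

Converged values:
  [0] 0
  [1] 0
  [2] 0
  [3] 0
  [4] 0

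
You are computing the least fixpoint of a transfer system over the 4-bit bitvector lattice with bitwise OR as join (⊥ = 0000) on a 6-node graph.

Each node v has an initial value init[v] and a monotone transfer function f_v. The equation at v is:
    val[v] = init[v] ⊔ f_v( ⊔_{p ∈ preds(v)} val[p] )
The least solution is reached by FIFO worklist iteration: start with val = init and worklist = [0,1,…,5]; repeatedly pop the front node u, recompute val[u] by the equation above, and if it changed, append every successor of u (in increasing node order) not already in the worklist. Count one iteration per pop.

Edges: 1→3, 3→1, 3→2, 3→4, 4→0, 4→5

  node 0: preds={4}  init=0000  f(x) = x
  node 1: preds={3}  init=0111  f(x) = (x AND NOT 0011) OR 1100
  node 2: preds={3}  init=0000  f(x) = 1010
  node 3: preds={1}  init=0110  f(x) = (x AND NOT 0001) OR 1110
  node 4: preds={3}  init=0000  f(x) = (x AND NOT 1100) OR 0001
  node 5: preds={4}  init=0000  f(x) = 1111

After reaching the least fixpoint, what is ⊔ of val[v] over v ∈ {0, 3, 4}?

Trace (9 dequeues):
  [1] u=0 | in 0000 | out 0000 | ==
  [2] u=1 | in 0110 | out 1111 | prev 0111 | push {}
  [3] u=2 | in 0110 | out 1010 | prev 0000 | push {}
  [4] u=3 | in 1111 | out 1110 | prev 0110 | push {1,2}
  [5] u=4 | in 1110 | out 0011 | prev 0000 | push {0}
  [6] u=5 | in 0011 | out 1111 | prev 0000 | push {}
  [7] u=1 | in 1110 | out 1111 | ==
  [8] u=2 | in 1110 | out 1010 | ==
  [9] u=0 | in 0011 | out 0011 | prev 0000 | push {}

Converged values:
  [0] 0011
  [1] 1111
  [2] 1010
  [3] 1110
  [4] 0011
  [5] 1111

1111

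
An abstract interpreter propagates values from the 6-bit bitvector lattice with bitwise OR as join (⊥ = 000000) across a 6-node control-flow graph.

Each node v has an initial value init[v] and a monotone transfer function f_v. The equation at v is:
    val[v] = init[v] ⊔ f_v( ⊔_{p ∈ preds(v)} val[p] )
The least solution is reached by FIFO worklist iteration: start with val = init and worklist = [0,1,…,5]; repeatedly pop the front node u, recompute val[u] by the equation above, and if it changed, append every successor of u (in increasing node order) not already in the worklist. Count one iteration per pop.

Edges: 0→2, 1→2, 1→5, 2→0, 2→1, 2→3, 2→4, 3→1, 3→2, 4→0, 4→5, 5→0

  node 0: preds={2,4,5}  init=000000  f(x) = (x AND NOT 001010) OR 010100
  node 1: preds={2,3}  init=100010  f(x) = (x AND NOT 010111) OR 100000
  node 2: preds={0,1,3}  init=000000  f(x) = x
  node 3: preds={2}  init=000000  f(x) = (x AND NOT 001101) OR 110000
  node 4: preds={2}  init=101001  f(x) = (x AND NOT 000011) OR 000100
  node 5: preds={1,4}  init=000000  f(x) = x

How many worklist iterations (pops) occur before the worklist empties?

9

Worklist (9 pops):
  #1 pop 0: in=101001 → 110101 (was 000000); enqueue []
  #2 pop 1: in=000000 → 100010 (no change)
  #3 pop 2: in=110111 → 110111 (was 000000); enqueue [0,1]
  #4 pop 3: in=110111 → 110010 (was 000000); enqueue [2]
  #5 pop 4: in=110111 → 111101 (was 101001); enqueue []
  #6 pop 5: in=111111 → 111111 (was 000000); enqueue []
  #7 pop 0: in=111111 → 110101 (no change)
  #8 pop 1: in=110111 → 100010 (no change)
  #9 pop 2: in=110111 → 110111 (no change)

Fixpoint:
  val[0] = 110101
  val[1] = 100010
  val[2] = 110111
  val[3] = 110010
  val[4] = 111101
  val[5] = 111111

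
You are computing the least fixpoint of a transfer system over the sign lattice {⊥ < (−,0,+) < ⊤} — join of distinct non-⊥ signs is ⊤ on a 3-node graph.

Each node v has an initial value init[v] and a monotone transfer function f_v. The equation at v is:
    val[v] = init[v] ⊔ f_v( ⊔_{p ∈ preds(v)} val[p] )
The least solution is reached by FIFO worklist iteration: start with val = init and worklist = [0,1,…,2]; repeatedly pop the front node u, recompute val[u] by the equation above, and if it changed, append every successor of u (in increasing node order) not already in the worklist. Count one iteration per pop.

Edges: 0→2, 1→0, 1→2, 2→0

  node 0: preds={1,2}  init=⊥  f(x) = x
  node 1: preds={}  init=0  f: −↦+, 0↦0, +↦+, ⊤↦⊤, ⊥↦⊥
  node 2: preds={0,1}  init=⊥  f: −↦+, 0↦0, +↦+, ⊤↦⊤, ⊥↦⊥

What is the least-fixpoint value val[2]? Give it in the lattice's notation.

Iteration log — 4 steps:
  step 1. node 0  ⊔preds=0  new=0  old=⊥  +wl: 
  step 2. node 1  ⊔preds=⊥  new=0  stable
  step 3. node 2  ⊔preds=0  new=0  old=⊥  +wl: 0
  step 4. node 0  ⊔preds=0  new=0  stable

Least fixpoint reached:
  node 0: 0
  node 1: 0
  node 2: 0

0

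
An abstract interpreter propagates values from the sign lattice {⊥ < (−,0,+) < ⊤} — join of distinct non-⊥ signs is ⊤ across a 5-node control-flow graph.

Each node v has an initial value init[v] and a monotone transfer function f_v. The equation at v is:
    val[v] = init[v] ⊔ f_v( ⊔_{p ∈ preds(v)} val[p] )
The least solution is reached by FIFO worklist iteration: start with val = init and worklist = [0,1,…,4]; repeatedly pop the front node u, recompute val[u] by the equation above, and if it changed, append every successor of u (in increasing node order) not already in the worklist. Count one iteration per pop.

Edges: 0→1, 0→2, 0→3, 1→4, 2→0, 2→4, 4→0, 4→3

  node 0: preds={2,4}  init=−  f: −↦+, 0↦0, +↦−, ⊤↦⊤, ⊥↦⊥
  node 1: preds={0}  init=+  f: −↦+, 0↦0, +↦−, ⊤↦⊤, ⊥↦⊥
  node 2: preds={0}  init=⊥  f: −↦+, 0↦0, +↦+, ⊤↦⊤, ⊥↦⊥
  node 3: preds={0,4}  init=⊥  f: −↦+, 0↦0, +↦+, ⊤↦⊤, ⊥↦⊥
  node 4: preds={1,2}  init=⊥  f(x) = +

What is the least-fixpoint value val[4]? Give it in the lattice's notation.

+

Iteration log — 7 steps:
  step 1. node 0  ⊔preds=⊥  new=−  stable
  step 2. node 1  ⊔preds=−  new=+  stable
  step 3. node 2  ⊔preds=−  new=+  old=⊥  +wl: 0
  step 4. node 3  ⊔preds=−  new=+  old=⊥  +wl: 
  step 5. node 4  ⊔preds=+  new=+  old=⊥  +wl: 3
  step 6. node 0  ⊔preds=+  new=−  stable
  step 7. node 3  ⊔preds=⊤  new=⊤  old=+  +wl: 

Least fixpoint reached:
  node 0: −
  node 1: +
  node 2: +
  node 3: ⊤
  node 4: +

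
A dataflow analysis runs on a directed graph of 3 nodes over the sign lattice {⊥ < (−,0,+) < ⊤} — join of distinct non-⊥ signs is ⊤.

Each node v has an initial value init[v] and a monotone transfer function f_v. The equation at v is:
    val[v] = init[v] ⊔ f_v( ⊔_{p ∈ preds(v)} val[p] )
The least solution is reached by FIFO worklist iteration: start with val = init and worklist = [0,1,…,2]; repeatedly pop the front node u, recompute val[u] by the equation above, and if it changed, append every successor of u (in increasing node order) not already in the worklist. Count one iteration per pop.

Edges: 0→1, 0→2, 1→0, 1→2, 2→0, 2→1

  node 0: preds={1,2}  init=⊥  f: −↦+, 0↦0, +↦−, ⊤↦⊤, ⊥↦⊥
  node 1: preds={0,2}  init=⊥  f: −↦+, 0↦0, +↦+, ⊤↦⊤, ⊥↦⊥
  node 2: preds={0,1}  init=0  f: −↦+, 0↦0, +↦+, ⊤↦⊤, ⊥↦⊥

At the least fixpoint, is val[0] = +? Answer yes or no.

Trace (4 dequeues):
  [1] u=0 | in 0 | out 0 | prev ⊥ | push {}
  [2] u=1 | in 0 | out 0 | prev ⊥ | push {0}
  [3] u=2 | in 0 | out 0 | ==
  [4] u=0 | in 0 | out 0 | ==

Converged values:
  [0] 0
  [1] 0
  [2] 0

no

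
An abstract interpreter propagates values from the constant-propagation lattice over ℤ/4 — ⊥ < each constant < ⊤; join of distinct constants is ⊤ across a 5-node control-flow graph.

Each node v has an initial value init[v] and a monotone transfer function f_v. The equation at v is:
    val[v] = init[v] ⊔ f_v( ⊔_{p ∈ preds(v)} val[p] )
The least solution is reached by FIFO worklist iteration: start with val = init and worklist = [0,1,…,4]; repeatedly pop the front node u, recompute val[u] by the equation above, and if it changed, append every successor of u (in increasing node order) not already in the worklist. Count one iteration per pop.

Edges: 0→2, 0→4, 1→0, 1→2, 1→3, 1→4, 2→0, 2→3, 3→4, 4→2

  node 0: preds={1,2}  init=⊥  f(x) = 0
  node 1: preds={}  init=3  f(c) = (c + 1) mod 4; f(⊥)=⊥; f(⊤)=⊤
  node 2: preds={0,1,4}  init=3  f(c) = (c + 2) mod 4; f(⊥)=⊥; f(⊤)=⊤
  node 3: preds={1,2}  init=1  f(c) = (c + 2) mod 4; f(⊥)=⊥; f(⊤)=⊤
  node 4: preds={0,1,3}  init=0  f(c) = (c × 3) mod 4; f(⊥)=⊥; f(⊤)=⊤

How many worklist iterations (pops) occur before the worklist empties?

Iteration log — 7 steps:
  step 1. node 0  ⊔preds=3  new=0  old=⊥  +wl: 
  step 2. node 1  ⊔preds=⊥  new=3  stable
  step 3. node 2  ⊔preds=⊤  new=⊤  old=3  +wl: 0
  step 4. node 3  ⊔preds=⊤  new=⊤  old=1  +wl: 
  step 5. node 4  ⊔preds=⊤  new=⊤  old=0  +wl: 2
  step 6. node 0  ⊔preds=⊤  new=0  stable
  step 7. node 2  ⊔preds=⊤  new=⊤  stable

Least fixpoint reached:
  node 0: 0
  node 1: 3
  node 2: ⊤
  node 3: ⊤
  node 4: ⊤

7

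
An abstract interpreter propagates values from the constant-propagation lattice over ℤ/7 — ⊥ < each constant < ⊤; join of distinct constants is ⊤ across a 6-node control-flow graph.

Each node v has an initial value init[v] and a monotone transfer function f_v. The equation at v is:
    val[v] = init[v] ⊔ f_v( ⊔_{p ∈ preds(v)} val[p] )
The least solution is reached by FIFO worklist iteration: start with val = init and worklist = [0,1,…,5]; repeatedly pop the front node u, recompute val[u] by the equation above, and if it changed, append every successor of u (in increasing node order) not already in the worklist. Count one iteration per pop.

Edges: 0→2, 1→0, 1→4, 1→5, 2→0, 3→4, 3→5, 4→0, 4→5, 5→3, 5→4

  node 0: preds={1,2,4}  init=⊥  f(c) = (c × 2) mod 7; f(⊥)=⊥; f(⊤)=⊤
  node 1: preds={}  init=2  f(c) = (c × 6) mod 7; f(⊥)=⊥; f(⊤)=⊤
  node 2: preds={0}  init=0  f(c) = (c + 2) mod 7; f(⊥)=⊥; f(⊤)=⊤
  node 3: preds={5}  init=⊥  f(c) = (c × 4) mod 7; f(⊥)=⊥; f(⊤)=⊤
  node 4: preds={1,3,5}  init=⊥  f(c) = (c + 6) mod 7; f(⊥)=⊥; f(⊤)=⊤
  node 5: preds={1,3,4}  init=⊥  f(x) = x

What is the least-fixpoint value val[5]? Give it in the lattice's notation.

Trace (11 dequeues):
  [1] u=0 | in ⊤ | out ⊤ | prev ⊥ | push {}
  [2] u=1 | in ⊥ | out 2 | ==
  [3] u=2 | in ⊤ | out ⊤ | prev 0 | push {0}
  [4] u=3 | in ⊥ | out ⊥ | ==
  [5] u=4 | in 2 | out 1 | prev ⊥ | push {}
  [6] u=5 | in ⊤ | out ⊤ | prev ⊥ | push {3,4}
  [7] u=0 | in ⊤ | out ⊤ | ==
  [8] u=3 | in ⊤ | out ⊤ | prev ⊥ | push {5}
  [9] u=4 | in ⊤ | out ⊤ | prev 1 | push {0}
  [10] u=5 | in ⊤ | out ⊤ | ==
  [11] u=0 | in ⊤ | out ⊤ | ==

Converged values:
  [0] ⊤
  [1] 2
  [2] ⊤
  [3] ⊤
  [4] ⊤
  [5] ⊤

⊤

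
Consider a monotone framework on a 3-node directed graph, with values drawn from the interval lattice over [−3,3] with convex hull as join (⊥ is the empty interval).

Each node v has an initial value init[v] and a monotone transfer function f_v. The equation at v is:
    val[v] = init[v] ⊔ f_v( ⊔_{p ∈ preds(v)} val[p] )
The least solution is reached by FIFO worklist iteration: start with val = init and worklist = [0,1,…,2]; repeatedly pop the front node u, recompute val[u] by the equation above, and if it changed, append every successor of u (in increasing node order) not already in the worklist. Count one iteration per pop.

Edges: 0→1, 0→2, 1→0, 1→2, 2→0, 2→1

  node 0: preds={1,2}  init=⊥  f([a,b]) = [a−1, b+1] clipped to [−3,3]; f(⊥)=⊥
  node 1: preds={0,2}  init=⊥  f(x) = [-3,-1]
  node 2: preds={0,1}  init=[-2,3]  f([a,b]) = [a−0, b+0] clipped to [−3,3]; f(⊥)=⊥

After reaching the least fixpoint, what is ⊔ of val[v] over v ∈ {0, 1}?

Worklist (5 pops):
  #1 pop 0: in=[-2,3] → [-3,3] (was ⊥); enqueue []
  #2 pop 1: in=[-3,3] → [-3,-1] (was ⊥); enqueue [0]
  #3 pop 2: in=[-3,3] → [-3,3] (was [-2,3]); enqueue [1]
  #4 pop 0: in=[-3,3] → [-3,3] (no change)
  #5 pop 1: in=[-3,3] → [-3,-1] (no change)

Fixpoint:
  val[0] = [-3,3]
  val[1] = [-3,-1]
  val[2] = [-3,3]

[-3,3]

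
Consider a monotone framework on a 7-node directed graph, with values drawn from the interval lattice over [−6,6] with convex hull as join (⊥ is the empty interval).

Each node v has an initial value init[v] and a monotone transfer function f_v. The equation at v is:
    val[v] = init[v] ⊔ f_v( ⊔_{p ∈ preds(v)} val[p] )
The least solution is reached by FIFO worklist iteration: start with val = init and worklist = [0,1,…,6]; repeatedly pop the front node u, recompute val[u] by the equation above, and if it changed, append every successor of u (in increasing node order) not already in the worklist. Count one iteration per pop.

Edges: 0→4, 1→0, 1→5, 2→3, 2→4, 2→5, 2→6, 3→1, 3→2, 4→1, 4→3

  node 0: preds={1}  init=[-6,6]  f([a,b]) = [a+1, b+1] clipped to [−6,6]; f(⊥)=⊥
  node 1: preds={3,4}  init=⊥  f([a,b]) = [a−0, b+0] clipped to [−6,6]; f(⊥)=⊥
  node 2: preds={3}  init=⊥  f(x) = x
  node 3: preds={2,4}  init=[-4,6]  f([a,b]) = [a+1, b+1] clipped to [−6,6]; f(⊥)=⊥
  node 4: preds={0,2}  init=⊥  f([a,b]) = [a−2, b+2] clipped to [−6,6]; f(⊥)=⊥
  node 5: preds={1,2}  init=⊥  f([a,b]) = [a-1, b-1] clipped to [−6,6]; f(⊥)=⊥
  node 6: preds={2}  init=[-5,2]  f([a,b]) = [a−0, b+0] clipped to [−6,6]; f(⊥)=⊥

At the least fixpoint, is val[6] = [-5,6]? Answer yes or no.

Iteration log — 18 steps:
  step 1. node 0  ⊔preds=⊥  new=[-6,6]  stable
  step 2. node 1  ⊔preds=[-4,6]  new=[-4,6]  old=⊥  +wl: 0
  step 3. node 2  ⊔preds=[-4,6]  new=[-4,6]  old=⊥  +wl: 
  step 4. node 3  ⊔preds=[-4,6]  new=[-4,6]  stable
  step 5. node 4  ⊔preds=[-6,6]  new=[-6,6]  old=⊥  +wl: 1,3
  step 6. node 5  ⊔preds=[-4,6]  new=[-5,5]  old=⊥  +wl: 
  step 7. node 6  ⊔preds=[-4,6]  new=[-5,6]  old=[-5,2]  +wl: 
  step 8. node 0  ⊔preds=[-4,6]  new=[-6,6]  stable
  step 9. node 1  ⊔preds=[-6,6]  new=[-6,6]  old=[-4,6]  +wl: 0,5
  step 10. node 3  ⊔preds=[-6,6]  new=[-5,6]  old=[-4,6]  +wl: 1,2
  step 11. node 0  ⊔preds=[-6,6]  new=[-6,6]  stable
  step 12. node 5  ⊔preds=[-6,6]  new=[-6,5]  old=[-5,5]  +wl: 
  step 13. node 1  ⊔preds=[-6,6]  new=[-6,6]  stable
  step 14. node 2  ⊔preds=[-5,6]  new=[-5,6]  old=[-4,6]  +wl: 3,4,5,6
  step 15. node 3  ⊔preds=[-6,6]  new=[-5,6]  stable
  step 16. node 4  ⊔preds=[-6,6]  new=[-6,6]  stable
  step 17. node 5  ⊔preds=[-6,6]  new=[-6,5]  stable
  step 18. node 6  ⊔preds=[-5,6]  new=[-5,6]  stable

Least fixpoint reached:
  node 0: [-6,6]
  node 1: [-6,6]
  node 2: [-5,6]
  node 3: [-5,6]
  node 4: [-6,6]
  node 5: [-6,5]
  node 6: [-5,6]

yes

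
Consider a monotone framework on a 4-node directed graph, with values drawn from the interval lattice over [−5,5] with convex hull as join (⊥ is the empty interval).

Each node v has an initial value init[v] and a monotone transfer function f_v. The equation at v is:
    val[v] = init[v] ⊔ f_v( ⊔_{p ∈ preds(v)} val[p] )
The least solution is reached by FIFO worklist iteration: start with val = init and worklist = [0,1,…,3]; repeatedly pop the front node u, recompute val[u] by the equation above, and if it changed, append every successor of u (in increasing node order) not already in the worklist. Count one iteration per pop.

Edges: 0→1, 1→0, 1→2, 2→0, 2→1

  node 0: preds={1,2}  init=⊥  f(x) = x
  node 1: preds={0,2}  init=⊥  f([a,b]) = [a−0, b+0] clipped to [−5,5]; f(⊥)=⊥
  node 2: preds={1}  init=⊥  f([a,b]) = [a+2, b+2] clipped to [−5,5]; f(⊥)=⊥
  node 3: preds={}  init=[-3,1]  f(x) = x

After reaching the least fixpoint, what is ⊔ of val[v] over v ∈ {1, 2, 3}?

[-3,1]

Worklist (4 pops):
  #1 pop 0: in=⊥ → ⊥ (no change)
  #2 pop 1: in=⊥ → ⊥ (no change)
  #3 pop 2: in=⊥ → ⊥ (no change)
  #4 pop 3: in=⊥ → [-3,1] (no change)

Fixpoint:
  val[0] = ⊥
  val[1] = ⊥
  val[2] = ⊥
  val[3] = [-3,1]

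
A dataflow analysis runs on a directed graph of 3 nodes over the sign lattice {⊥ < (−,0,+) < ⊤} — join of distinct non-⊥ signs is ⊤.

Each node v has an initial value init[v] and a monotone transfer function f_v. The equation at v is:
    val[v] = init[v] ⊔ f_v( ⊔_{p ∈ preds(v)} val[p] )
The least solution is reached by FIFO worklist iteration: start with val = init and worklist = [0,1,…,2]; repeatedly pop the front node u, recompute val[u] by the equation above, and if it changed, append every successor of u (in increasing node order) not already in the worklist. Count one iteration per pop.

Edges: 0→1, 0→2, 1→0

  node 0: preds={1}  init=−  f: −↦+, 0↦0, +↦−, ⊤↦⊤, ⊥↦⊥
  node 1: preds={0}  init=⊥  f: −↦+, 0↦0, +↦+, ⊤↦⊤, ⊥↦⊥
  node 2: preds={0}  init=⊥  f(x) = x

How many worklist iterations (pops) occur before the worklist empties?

4

Trace (4 dequeues):
  [1] u=0 | in ⊥ | out − | ==
  [2] u=1 | in − | out + | prev ⊥ | push {0}
  [3] u=2 | in − | out − | prev ⊥ | push {}
  [4] u=0 | in + | out − | ==

Converged values:
  [0] −
  [1] +
  [2] −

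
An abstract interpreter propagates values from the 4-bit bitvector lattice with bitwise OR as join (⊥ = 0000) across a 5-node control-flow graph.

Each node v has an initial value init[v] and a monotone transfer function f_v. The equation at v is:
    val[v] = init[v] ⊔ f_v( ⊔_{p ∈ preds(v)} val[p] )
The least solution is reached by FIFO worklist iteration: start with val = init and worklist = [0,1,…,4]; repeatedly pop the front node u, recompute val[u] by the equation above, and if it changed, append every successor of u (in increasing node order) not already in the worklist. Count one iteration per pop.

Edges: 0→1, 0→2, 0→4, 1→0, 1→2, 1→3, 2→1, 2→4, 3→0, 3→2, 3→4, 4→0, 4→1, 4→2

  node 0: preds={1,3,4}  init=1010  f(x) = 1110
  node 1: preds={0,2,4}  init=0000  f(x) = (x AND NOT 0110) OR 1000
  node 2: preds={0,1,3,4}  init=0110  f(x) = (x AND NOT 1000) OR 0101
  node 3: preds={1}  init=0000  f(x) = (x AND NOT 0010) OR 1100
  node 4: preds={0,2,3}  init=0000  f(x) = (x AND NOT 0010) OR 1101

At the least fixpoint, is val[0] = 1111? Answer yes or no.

Iteration log — 13 steps:
  step 1. node 0  ⊔preds=0000  new=1110  old=1010  +wl: 
  step 2. node 1  ⊔preds=1110  new=1000  old=0000  +wl: 0
  step 3. node 2  ⊔preds=1110  new=0111  old=0110  +wl: 1
  step 4. node 3  ⊔preds=1000  new=1100  old=0000  +wl: 2
  step 5. node 4  ⊔preds=1111  new=1101  old=0000  +wl: 
  step 6. node 0  ⊔preds=1101  new=1110  stable
  step 7. node 1  ⊔preds=1111  new=1001  old=1000  +wl: 0,3
  step 8. node 2  ⊔preds=1111  new=0111  stable
  step 9. node 0  ⊔preds=1101  new=1110  stable
  step 10. node 3  ⊔preds=1001  new=1101  old=1100  +wl: 0,2,4
  step 11. node 0  ⊔preds=1101  new=1110  stable
  step 12. node 2  ⊔preds=1111  new=0111  stable
  step 13. node 4  ⊔preds=1111  new=1101  stable

Least fixpoint reached:
  node 0: 1110
  node 1: 1001
  node 2: 0111
  node 3: 1101
  node 4: 1101

no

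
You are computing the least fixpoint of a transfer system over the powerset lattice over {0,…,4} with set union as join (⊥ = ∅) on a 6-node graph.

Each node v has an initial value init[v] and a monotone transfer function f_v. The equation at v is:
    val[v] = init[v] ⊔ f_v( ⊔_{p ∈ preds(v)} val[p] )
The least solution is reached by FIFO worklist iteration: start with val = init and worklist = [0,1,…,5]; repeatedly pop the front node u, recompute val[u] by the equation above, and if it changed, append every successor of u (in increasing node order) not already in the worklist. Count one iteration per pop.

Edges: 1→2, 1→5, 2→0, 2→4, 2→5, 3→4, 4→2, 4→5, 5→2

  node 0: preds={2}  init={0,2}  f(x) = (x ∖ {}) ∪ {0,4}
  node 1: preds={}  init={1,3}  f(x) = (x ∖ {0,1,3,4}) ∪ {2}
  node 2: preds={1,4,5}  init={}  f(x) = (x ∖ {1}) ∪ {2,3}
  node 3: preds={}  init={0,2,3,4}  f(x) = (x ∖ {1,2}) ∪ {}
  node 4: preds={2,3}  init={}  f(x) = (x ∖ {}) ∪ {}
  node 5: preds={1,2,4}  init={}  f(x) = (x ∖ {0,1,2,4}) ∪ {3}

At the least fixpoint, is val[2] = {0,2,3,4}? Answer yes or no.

yes

Iteration log — 11 steps:
  step 1. node 0  ⊔preds={}  new={0,2,4}  old={0,2}  +wl: 
  step 2. node 1  ⊔preds={}  new={1,2,3}  old={1,3}  +wl: 
  step 3. node 2  ⊔preds={1,2,3}  new={2,3}  old={}  +wl: 0
  step 4. node 3  ⊔preds={}  new={0,2,3,4}  stable
  step 5. node 4  ⊔preds={0,2,3,4}  new={0,2,3,4}  old={}  +wl: 2
  step 6. node 5  ⊔preds={0,1,2,3,4}  new={3}  old={}  +wl: 
  step 7. node 0  ⊔preds={2,3}  new={0,2,3,4}  old={0,2,4}  +wl: 
  step 8. node 2  ⊔preds={0,1,2,3,4}  new={0,2,3,4}  old={2,3}  +wl: 0,4,5
  step 9. node 0  ⊔preds={0,2,3,4}  new={0,2,3,4}  stable
  step 10. node 4  ⊔preds={0,2,3,4}  new={0,2,3,4}  stable
  step 11. node 5  ⊔preds={0,1,2,3,4}  new={3}  stable

Least fixpoint reached:
  node 0: {0,2,3,4}
  node 1: {1,2,3}
  node 2: {0,2,3,4}
  node 3: {0,2,3,4}
  node 4: {0,2,3,4}
  node 5: {3}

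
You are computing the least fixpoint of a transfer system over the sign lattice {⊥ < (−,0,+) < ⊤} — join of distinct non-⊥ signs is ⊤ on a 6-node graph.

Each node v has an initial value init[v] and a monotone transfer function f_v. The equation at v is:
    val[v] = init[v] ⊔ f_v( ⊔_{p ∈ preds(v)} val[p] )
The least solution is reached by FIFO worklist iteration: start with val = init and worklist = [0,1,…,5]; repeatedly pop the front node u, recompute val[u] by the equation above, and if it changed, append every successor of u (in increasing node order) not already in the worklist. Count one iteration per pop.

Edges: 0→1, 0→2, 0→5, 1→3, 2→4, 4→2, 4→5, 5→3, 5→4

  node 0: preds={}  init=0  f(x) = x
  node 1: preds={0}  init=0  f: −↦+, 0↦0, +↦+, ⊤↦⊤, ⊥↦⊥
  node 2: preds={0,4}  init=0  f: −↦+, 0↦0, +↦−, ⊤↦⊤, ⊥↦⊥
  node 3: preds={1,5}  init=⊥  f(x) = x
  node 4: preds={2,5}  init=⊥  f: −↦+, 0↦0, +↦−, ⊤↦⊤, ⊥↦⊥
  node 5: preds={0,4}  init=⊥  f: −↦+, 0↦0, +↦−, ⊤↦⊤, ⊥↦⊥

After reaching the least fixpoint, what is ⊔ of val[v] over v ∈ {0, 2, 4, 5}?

0

Worklist (9 pops):
  #1 pop 0: in=⊥ → 0 (no change)
  #2 pop 1: in=0 → 0 (no change)
  #3 pop 2: in=0 → 0 (no change)
  #4 pop 3: in=0 → 0 (was ⊥); enqueue []
  #5 pop 4: in=0 → 0 (was ⊥); enqueue [2]
  #6 pop 5: in=0 → 0 (was ⊥); enqueue [3,4]
  #7 pop 2: in=0 → 0 (no change)
  #8 pop 3: in=0 → 0 (no change)
  #9 pop 4: in=0 → 0 (no change)

Fixpoint:
  val[0] = 0
  val[1] = 0
  val[2] = 0
  val[3] = 0
  val[4] = 0
  val[5] = 0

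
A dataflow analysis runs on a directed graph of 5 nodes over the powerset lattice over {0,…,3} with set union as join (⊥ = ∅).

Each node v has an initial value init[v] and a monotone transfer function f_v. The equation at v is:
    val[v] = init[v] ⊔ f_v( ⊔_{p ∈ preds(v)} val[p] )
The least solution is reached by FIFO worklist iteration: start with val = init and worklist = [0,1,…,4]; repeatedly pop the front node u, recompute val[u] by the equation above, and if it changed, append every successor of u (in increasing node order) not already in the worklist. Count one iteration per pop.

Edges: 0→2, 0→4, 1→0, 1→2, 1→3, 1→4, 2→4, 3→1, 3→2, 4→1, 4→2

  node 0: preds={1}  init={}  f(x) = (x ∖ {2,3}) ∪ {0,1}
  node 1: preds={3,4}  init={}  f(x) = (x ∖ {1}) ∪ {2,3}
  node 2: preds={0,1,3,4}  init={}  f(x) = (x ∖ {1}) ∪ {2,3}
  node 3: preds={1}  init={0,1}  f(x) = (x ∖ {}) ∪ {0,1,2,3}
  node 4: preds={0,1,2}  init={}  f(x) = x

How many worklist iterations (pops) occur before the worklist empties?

Trace (8 dequeues):
  [1] u=0 | in {} | out {0,1} | prev {} | push {}
  [2] u=1 | in {0,1} | out {0,2,3} | prev {} | push {0}
  [3] u=2 | in {0,1,2,3} | out {0,2,3} | prev {} | push {}
  [4] u=3 | in {0,2,3} | out {0,1,2,3} | prev {0,1} | push {1,2}
  [5] u=4 | in {0,1,2,3} | out {0,1,2,3} | prev {} | push {}
  [6] u=0 | in {0,2,3} | out {0,1} | ==
  [7] u=1 | in {0,1,2,3} | out {0,2,3} | ==
  [8] u=2 | in {0,1,2,3} | out {0,2,3} | ==

Converged values:
  [0] {0,1}
  [1] {0,2,3}
  [2] {0,2,3}
  [3] {0,1,2,3}
  [4] {0,1,2,3}

8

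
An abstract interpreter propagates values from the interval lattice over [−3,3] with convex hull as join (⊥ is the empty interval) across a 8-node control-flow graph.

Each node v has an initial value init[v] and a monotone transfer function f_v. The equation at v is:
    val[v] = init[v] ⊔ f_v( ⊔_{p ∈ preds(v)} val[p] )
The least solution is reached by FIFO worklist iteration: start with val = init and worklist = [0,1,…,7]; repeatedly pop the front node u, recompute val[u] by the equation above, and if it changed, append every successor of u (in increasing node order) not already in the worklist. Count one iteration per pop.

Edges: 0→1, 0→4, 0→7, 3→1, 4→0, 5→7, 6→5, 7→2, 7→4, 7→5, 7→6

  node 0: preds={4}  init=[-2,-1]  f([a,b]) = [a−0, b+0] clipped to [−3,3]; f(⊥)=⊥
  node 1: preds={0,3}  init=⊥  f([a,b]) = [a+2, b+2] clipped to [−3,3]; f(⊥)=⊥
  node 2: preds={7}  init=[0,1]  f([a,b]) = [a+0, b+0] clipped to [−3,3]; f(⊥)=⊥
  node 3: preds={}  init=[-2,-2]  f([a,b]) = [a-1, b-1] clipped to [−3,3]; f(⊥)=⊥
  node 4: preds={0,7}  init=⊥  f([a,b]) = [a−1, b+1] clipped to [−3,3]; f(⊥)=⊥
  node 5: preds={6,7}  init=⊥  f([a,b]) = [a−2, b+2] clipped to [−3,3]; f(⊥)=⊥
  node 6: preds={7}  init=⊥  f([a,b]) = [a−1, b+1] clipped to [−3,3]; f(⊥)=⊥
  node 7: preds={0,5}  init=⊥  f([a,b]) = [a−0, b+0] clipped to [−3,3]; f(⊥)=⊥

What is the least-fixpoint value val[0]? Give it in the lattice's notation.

Worklist (34 pops):
  #1 pop 0: in=⊥ → [-2,-1] (no change)
  #2 pop 1: in=[-2,-1] → [0,1] (was ⊥); enqueue []
  #3 pop 2: in=⊥ → [0,1] (no change)
  #4 pop 3: in=⊥ → [-2,-2] (no change)
  #5 pop 4: in=[-2,-1] → [-3,0] (was ⊥); enqueue [0]
  #6 pop 5: in=⊥ → ⊥ (no change)
  #7 pop 6: in=⊥ → ⊥ (no change)
  #8 pop 7: in=[-2,-1] → [-2,-1] (was ⊥); enqueue [2,4,5,6]
  #9 pop 0: in=[-3,0] → [-3,0] (was [-2,-1]); enqueue [1,7]
  #10 pop 2: in=[-2,-1] → [-2,1] (was [0,1]); enqueue []
  #11 pop 4: in=[-3,0] → [-3,1] (was [-3,0]); enqueue [0]
  #12 pop 5: in=[-2,-1] → [-3,1] (was ⊥); enqueue []
  #13 pop 6: in=[-2,-1] → [-3,0] (was ⊥); enqueue [5]
  #14 pop 1: in=[-3,0] → [-1,2] (was [0,1]); enqueue []
  #15 pop 7: in=[-3,1] → [-3,1] (was [-2,-1]); enqueue [2,4,6]
  #16 pop 0: in=[-3,1] → [-3,1] (was [-3,0]); enqueue [1,7]
  #17 pop 5: in=[-3,1] → [-3,3] (was [-3,1]); enqueue []
  #18 pop 2: in=[-3,1] → [-3,1] (was [-2,1]); enqueue []
  #19 pop 4: in=[-3,1] → [-3,2] (was [-3,1]); enqueue [0]
  #20 pop 6: in=[-3,1] → [-3,2] (was [-3,0]); enqueue [5]
  #21 pop 1: in=[-3,1] → [-1,3] (was [-1,2]); enqueue []
  #22 pop 7: in=[-3,3] → [-3,3] (was [-3,1]); enqueue [2,4,6]
  #23 pop 0: in=[-3,2] → [-3,2] (was [-3,1]); enqueue [1,7]
  #24 pop 5: in=[-3,3] → [-3,3] (no change)
  #25 pop 2: in=[-3,3] → [-3,3] (was [-3,1]); enqueue []
  #26 pop 4: in=[-3,3] → [-3,3] (was [-3,2]); enqueue [0]
  #27 pop 6: in=[-3,3] → [-3,3] (was [-3,2]); enqueue [5]
  #28 pop 1: in=[-3,2] → [-1,3] (no change)
  #29 pop 7: in=[-3,3] → [-3,3] (no change)
  #30 pop 0: in=[-3,3] → [-3,3] (was [-3,2]); enqueue [1,4,7]
  #31 pop 5: in=[-3,3] → [-3,3] (no change)
  #32 pop 1: in=[-3,3] → [-1,3] (no change)
  #33 pop 4: in=[-3,3] → [-3,3] (no change)
  #34 pop 7: in=[-3,3] → [-3,3] (no change)

Fixpoint:
  val[0] = [-3,3]
  val[1] = [-1,3]
  val[2] = [-3,3]
  val[3] = [-2,-2]
  val[4] = [-3,3]
  val[5] = [-3,3]
  val[6] = [-3,3]
  val[7] = [-3,3]

[-3,3]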